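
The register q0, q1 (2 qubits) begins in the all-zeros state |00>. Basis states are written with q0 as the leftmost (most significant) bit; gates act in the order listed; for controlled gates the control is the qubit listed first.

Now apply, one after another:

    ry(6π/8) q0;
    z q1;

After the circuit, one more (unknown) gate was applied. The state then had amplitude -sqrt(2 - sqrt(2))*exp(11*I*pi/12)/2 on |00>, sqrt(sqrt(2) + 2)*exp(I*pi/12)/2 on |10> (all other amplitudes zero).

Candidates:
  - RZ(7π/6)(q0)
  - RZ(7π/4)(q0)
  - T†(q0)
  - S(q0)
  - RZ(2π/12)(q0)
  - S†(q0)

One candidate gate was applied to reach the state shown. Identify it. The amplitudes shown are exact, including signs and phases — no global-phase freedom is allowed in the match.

The applied gate was RZ(2π/12)(q0).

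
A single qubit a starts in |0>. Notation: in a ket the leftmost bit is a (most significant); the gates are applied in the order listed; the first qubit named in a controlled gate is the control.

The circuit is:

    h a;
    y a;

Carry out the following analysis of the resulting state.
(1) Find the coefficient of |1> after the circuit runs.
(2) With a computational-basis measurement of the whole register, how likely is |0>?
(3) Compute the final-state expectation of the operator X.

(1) The final state's coefficient on |1> equals sqrt(2)*I/2.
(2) The probability of measuring |0> is 1/2.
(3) The expectation value of X is -1.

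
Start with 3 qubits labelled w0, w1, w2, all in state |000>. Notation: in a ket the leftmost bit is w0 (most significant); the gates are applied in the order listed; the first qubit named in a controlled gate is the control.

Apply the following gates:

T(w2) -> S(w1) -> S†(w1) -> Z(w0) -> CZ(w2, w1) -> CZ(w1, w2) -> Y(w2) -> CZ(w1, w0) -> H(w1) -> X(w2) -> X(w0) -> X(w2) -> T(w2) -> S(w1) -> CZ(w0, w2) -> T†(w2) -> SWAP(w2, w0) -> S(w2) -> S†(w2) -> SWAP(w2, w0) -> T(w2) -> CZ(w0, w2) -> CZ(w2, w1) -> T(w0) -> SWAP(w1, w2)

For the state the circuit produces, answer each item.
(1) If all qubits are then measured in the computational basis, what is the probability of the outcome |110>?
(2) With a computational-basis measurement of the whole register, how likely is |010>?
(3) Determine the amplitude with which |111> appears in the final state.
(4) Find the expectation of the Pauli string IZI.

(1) Outcome |110> occurs with probability 1/2. Key observation: gates 15-22 undo each other exactly, leaving only the rest of the circuit to track.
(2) A full measurement returns |010> with probability 0.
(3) |111> carries amplitude sqrt(2)*I/2 in the final state.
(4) In the final state, IZI has expectation -1.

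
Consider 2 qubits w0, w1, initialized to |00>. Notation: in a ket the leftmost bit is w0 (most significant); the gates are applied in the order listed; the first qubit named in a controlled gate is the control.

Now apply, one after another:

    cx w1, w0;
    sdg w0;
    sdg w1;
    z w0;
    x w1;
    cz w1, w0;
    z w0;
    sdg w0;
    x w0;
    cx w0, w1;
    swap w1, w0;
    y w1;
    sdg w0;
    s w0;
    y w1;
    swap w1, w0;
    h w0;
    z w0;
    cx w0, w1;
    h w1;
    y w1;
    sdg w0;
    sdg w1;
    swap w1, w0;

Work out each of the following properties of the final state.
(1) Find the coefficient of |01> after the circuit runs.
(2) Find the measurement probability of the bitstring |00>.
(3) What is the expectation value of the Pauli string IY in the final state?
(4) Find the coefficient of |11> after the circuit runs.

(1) The final state's coefficient on |01> equals 1/2. Key observation: the block from step 11 through step 16 cancels to the identity and can be dropped.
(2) Outcome |00> occurs with probability 1/4.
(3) In the final state, IY has expectation 0.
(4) |11> carries amplitude -I/2 in the final state.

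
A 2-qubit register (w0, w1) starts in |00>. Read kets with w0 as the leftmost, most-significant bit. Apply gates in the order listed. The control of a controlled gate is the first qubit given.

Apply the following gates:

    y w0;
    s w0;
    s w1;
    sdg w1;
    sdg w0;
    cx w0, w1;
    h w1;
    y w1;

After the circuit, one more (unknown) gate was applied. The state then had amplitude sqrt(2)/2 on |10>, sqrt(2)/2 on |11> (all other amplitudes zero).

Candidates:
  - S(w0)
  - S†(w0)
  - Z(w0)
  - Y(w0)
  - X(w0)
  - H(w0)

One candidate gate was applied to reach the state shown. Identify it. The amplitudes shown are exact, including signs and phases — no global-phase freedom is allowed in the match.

It was Z(w0) that produced the state shown. Key observation: gates 2-5 undo each other exactly, leaving only the rest of the circuit to track.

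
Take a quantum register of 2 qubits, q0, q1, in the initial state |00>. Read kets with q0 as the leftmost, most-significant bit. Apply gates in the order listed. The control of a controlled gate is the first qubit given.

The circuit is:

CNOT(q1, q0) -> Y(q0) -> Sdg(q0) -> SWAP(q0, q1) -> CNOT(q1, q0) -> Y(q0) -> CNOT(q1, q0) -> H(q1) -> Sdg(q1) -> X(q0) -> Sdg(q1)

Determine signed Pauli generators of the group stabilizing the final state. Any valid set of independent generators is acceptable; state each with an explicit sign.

The final state is stabilized by the group generated by +IX, +ZI; other independent generating sets are equally valid.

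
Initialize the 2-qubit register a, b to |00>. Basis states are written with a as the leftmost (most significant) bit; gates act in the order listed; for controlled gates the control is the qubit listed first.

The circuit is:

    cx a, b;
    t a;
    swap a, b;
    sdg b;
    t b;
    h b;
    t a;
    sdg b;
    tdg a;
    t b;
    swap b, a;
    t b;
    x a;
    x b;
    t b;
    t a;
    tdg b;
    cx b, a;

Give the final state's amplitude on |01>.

The final state's coefficient on |01> equals sqrt(2)*exp(I*pi/4)/2.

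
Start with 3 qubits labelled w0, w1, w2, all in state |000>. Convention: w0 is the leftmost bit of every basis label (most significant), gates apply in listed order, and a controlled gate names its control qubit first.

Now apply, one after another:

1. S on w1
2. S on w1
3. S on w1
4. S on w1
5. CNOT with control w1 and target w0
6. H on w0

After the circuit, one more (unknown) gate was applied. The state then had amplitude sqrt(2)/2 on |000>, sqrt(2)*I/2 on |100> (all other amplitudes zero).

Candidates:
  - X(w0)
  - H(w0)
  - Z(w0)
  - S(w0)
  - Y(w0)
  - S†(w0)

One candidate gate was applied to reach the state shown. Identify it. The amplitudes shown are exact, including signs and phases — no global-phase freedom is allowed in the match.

It was S(w0) that produced the state shown.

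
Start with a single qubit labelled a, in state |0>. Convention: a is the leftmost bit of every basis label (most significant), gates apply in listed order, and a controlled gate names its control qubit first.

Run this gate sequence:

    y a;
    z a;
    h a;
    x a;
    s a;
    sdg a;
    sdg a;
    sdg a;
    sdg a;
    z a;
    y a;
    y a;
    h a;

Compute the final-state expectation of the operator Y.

The observable Y averages to -1.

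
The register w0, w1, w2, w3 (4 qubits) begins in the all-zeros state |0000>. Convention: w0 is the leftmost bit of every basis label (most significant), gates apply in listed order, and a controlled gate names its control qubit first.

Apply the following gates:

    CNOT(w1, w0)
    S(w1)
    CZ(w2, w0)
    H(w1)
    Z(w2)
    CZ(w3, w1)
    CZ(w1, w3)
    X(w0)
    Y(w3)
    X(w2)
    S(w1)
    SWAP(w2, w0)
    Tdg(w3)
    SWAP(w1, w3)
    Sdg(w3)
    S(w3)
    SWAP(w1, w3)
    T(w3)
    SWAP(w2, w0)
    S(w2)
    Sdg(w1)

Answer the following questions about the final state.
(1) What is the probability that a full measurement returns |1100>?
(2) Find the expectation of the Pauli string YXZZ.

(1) The probability of measuring |1100> is 0.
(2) The expectation value of YXZZ is 0.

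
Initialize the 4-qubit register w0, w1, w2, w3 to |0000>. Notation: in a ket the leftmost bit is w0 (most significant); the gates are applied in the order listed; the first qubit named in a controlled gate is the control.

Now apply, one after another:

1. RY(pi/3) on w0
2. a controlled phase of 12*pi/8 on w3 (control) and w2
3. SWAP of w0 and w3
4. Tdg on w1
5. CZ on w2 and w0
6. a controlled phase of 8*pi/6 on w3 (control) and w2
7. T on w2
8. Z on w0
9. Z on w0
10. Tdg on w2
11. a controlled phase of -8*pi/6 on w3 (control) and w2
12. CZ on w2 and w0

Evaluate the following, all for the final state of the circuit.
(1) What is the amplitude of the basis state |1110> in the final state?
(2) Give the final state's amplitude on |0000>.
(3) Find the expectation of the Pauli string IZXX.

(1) The amplitude on |1110> is 0.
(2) |0000> carries amplitude sqrt(3)/2 in the final state.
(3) In the final state, IZXX has expectation 0.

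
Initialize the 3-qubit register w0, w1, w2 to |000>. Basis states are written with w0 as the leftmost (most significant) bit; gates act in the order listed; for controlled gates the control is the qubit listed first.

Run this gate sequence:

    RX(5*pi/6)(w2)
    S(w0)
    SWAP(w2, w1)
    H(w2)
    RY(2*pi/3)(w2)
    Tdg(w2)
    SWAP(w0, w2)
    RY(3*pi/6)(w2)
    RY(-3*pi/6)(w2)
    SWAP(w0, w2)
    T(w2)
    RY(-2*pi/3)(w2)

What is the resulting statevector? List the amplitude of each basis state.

The resulting statevector has amplitude -1/4 + sqrt(3)/4 on |000>, -1/4 + sqrt(3)/4 on |001>, I*(-sqrt(3) - 1)/4 on |010>, I*(-sqrt(3) - 1)/4 on |011>, 0 on |100>, 0 on |101>, 0 on |110>, 0 on |111>. Key observation: the block from step 5 through step 12 cancels to the identity and can be dropped.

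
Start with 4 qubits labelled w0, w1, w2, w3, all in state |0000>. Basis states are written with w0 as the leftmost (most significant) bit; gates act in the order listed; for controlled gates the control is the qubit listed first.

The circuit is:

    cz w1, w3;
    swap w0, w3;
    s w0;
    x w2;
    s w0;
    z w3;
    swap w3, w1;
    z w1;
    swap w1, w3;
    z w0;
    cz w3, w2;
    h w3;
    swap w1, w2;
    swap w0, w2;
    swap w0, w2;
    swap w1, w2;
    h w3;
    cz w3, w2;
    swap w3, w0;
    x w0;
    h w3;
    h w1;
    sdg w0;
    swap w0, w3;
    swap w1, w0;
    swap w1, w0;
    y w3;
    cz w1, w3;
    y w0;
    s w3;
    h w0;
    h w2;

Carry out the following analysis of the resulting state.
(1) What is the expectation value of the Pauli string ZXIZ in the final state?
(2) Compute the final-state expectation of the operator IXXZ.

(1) The observable ZXIZ averages to -1. Key observation: the block from step 11 through step 18 cancels to the identity and can be dropped.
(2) The expectation value of IXXZ is -1.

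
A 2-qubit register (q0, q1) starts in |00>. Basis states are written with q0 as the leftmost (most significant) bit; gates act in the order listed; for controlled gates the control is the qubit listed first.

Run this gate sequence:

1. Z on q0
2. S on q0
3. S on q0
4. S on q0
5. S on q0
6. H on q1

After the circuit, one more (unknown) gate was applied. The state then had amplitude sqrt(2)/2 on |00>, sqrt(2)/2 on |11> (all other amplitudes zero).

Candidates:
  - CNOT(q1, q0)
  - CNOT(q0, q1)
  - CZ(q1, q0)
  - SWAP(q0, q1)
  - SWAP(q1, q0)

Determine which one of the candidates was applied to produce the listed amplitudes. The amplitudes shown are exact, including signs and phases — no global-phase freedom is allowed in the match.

The applied gate was CNOT(q1, q0).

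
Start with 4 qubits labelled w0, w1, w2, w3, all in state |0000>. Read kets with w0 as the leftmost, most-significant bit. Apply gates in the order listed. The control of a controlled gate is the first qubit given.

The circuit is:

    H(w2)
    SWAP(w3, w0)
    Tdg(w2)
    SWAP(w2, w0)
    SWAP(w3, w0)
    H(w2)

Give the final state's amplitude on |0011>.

|0011> carries amplitude -exp(3*I*pi/4)/2 in the final state.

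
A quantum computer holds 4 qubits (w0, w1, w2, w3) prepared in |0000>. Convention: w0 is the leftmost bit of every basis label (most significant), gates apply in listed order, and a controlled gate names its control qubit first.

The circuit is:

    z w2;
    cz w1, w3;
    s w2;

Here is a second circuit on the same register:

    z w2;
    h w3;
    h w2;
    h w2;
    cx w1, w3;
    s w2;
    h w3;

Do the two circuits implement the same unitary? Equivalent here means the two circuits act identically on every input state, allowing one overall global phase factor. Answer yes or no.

Yes — the two circuits implement the same unitary up to a global phase.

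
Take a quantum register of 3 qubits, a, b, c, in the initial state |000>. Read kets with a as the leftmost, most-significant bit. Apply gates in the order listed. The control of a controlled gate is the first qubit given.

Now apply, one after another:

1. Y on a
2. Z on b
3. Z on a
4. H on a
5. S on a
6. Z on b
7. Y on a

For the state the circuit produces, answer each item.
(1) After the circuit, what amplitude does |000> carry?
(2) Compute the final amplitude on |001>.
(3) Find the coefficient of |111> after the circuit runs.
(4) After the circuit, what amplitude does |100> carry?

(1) The amplitude on |000> is sqrt(2)*I/2.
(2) The amplitude on |001> is 0.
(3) The final state's coefficient on |111> equals 0.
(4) The final state's coefficient on |100> equals sqrt(2)/2.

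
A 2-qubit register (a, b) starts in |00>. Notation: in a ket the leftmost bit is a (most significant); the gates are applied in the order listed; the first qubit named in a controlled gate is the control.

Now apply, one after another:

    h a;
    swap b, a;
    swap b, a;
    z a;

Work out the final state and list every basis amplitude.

After the circuit, the state carries amplitude sqrt(2)/2 on |00>, 0 on |01>, -sqrt(2)/2 on |10>, 0 on |11>. Key observation: steps 2-3 multiply out to the identity, so the circuit reduces to the remaining gates.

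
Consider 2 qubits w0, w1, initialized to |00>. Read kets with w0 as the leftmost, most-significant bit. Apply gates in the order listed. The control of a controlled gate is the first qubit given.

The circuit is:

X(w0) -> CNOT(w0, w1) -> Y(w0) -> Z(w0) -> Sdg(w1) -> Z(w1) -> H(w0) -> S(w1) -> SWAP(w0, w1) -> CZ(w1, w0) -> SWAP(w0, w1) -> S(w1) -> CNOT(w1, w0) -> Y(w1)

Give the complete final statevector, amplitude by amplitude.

The resulting statevector has amplitude -sqrt(2)*I/2 on |00>, 0 on |01>, sqrt(2)*I/2 on |10>, 0 on |11>.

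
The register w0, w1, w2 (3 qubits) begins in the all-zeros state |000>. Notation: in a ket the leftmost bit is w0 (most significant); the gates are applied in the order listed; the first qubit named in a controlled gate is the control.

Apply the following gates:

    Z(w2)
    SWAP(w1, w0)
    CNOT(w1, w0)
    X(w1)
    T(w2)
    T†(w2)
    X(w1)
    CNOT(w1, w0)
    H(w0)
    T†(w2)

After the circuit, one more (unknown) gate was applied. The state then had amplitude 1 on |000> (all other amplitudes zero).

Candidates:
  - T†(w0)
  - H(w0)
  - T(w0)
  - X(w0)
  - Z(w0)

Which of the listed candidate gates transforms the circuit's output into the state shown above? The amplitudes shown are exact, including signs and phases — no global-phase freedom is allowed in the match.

The unique candidate consistent with the amplitudes is H(w0). Key observation: gates 3-8 undo each other exactly, leaving only the rest of the circuit to track.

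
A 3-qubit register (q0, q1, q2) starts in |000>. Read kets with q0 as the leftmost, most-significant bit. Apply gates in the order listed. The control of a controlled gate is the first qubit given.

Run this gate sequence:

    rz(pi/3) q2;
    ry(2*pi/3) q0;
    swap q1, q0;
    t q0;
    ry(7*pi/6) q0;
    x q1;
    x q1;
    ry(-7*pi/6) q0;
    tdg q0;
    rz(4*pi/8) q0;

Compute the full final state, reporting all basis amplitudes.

The final amplitudes are -exp(7*I*pi/12)/2 on |000>, -sqrt(3)*exp(7*I*pi/12)/2 on |010>, and 0 on every other basis state.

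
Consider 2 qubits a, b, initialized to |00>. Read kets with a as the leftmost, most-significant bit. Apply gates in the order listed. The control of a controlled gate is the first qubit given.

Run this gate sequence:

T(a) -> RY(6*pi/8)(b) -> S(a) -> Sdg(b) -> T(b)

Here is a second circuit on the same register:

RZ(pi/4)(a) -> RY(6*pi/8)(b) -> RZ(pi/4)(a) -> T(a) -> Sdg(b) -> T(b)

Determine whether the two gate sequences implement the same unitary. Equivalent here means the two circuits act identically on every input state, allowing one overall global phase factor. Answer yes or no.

Yes: on every input state the two circuits agree up to one overall phase factor.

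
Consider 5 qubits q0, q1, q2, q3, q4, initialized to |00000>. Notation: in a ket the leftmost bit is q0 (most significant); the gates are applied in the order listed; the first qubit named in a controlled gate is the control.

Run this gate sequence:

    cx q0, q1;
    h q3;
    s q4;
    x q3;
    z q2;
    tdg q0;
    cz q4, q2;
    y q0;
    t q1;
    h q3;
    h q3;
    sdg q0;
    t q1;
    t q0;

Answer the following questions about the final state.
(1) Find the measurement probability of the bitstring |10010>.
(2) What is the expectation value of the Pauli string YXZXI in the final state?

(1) The probability of measuring |10010> is 1/2. Key observation: steps 10-11 multiply out to the identity, so the circuit reduces to the remaining gates.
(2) In the final state, YXZXI has expectation 0.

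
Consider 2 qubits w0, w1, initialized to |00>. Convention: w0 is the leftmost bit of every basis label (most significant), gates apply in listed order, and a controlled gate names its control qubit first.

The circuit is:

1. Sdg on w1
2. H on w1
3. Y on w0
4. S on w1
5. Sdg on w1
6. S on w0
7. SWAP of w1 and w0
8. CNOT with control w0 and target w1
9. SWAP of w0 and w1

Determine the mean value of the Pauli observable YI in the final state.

The expectation value of YI is 0.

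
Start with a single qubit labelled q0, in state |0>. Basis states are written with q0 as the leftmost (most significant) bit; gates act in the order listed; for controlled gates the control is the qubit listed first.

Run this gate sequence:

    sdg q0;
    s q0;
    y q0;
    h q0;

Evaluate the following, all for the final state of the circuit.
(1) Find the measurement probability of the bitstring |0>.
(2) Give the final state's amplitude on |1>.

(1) Outcome |0> occurs with probability 1/2.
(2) The final state's coefficient on |1> equals -sqrt(2)*I/2.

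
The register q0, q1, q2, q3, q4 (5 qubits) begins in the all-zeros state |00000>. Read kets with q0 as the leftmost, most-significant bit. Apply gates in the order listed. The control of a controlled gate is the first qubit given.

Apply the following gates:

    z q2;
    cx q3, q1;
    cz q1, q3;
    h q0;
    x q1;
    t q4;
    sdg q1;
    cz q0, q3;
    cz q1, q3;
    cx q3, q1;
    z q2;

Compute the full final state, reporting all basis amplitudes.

The final amplitudes are -sqrt(2)*I/2 on |01000>, -sqrt(2)*I/2 on |11000>, and 0 on every other basis state.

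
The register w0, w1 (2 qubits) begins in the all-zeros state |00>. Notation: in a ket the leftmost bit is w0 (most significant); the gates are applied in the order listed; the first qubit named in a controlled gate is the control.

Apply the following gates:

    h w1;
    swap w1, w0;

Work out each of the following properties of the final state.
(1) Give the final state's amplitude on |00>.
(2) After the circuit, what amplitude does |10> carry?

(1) |00> carries amplitude sqrt(2)/2 in the final state.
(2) |10> carries amplitude sqrt(2)/2 in the final state.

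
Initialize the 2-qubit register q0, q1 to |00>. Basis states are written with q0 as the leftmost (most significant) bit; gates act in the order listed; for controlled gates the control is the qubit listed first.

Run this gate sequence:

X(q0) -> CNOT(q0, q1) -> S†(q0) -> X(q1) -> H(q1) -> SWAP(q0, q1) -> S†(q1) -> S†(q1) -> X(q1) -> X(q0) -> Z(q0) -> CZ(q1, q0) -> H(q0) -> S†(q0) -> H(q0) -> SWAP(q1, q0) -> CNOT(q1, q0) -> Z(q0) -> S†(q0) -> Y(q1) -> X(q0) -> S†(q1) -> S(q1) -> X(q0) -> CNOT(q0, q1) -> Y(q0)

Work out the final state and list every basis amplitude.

The final amplitudes are 0 on |00>, sqrt(2)*I/2 on |01>, 0 on |10>, -sqrt(2)/2 on |11>. Key observation: the block from step 21 through step 24 cancels to the identity and can be dropped.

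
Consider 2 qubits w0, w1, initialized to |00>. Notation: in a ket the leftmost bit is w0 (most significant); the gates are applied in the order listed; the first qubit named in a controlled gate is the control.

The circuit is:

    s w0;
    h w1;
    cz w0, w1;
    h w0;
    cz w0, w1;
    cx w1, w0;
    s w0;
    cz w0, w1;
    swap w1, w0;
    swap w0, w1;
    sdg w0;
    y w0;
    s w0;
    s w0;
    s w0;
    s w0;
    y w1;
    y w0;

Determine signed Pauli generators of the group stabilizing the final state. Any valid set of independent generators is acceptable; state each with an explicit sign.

The final state is stabilized by the group generated by +XI, +IX; other independent generating sets are equally valid. Key observation: steps 13-16 multiply out to the identity, so the circuit reduces to the remaining gates.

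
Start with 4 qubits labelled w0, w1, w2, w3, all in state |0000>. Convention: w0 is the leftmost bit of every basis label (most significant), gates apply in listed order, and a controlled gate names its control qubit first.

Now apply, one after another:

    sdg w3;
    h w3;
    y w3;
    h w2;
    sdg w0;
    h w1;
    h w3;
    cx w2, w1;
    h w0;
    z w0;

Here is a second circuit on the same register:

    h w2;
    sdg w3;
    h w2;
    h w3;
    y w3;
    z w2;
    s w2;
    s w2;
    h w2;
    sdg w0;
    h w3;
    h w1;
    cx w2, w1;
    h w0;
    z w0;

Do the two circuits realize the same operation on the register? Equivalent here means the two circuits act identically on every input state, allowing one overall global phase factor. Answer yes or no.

Yes: on every input state the two circuits agree up to one overall phase factor.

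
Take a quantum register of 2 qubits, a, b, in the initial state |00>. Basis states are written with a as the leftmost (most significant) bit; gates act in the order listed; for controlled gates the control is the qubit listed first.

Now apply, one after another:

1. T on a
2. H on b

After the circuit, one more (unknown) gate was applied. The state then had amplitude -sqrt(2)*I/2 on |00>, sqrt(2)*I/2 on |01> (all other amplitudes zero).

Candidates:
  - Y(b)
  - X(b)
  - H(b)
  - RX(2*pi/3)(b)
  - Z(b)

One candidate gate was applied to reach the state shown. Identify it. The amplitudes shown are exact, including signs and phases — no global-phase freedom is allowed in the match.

It was Y(b) that produced the state shown.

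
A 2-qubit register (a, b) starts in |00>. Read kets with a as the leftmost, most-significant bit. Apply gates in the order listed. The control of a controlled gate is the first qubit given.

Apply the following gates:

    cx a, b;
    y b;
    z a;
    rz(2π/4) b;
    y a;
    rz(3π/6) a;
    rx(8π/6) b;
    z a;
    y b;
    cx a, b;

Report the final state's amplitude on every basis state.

The final amplitudes are 0 on |00>, 0 on |01>, sqrt(3)*I/2 on |10>, -1/2 on |11>.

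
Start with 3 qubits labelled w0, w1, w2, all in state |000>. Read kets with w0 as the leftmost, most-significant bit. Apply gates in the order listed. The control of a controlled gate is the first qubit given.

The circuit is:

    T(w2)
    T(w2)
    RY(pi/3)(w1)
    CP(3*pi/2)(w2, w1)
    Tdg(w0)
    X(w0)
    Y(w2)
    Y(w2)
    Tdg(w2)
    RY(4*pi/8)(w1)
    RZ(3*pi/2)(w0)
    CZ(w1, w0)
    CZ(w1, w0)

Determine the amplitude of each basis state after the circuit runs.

The final amplitudes are (-sqrt(2) + sqrt(6))*exp(3*I*pi/4)/4 on |100>, (sqrt(2) + sqrt(6))*exp(3*I*pi/4)/4 on |110>, and 0 on every other basis state. Key observation: steps 12-13 multiply out to the identity, so the circuit reduces to the remaining gates.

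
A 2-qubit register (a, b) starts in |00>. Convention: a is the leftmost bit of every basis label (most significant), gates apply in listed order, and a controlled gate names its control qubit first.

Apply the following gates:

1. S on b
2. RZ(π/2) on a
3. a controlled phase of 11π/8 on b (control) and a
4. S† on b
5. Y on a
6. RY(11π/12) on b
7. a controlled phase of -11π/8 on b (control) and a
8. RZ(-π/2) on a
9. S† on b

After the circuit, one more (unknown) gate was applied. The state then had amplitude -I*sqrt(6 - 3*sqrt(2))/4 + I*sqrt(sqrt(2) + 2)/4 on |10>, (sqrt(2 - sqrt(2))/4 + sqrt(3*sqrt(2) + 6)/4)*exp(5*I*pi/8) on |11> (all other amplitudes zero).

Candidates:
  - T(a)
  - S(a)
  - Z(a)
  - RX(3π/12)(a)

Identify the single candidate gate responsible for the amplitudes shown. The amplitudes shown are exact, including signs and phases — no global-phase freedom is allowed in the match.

The unique candidate consistent with the amplitudes is S(a).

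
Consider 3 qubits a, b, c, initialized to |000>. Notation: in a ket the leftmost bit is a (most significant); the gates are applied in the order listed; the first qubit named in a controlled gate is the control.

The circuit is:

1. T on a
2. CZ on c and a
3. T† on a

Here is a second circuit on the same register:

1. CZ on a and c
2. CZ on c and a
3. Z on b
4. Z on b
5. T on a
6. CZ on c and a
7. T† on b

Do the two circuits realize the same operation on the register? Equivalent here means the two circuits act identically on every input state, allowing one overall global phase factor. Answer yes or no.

No: there is an input state on which the two circuits produce genuinely different outputs (not merely differing by a phase).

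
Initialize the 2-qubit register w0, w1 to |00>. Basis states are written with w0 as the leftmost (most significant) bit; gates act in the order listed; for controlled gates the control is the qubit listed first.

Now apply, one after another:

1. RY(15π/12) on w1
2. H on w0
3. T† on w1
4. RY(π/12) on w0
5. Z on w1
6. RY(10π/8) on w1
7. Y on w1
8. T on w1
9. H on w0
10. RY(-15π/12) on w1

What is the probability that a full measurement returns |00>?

The probability of measuring |00> is sqrt(3)/64 + 7*sqrt(2)/64 + 5*sqrt(6)/64 + 21/64.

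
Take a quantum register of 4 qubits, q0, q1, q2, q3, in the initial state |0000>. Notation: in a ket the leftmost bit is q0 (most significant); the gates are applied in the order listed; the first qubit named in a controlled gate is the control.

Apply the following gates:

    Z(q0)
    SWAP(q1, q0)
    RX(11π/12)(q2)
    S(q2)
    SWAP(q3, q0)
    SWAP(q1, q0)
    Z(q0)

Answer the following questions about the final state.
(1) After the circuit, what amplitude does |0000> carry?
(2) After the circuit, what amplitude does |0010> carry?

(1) The amplitude on |0000> is -sqrt(6 - 3*sqrt(2))/4 + sqrt(sqrt(2) + 2)/4.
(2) |0010> carries amplitude sqrt(2 - sqrt(2))/4 + sqrt(3*sqrt(2) + 6)/4 in the final state.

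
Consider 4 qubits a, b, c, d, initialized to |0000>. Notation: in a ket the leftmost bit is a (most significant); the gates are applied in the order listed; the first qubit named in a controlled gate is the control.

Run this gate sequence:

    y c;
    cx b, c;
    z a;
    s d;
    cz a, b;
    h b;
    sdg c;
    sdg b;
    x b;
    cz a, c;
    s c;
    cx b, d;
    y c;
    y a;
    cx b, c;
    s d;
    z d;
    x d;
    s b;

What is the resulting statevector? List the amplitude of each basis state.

The resulting statevector has amplitude sqrt(2)/2 on |1001>, sqrt(2)*I/2 on |1110>, and 0 on every other basis state.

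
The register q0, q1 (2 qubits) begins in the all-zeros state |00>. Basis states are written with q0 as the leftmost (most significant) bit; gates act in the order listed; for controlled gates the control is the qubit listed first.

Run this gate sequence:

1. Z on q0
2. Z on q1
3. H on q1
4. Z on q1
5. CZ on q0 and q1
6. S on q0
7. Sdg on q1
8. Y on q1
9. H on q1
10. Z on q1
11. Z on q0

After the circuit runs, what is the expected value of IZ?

The expectation value of IZ is 0.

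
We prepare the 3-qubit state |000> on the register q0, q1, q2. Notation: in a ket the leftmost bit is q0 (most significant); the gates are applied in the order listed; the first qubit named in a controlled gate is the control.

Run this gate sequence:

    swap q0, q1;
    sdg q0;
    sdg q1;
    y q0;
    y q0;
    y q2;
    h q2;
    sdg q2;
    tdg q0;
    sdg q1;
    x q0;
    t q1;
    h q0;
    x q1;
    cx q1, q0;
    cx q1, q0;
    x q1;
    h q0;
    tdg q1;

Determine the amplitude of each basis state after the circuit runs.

After the circuit, the state carries amplitude sqrt(2)*I/2 on |100>, -sqrt(2)/2 on |101>, and 0 on every other basis state. Key observation: gates 12-19 undo each other exactly, leaving only the rest of the circuit to track.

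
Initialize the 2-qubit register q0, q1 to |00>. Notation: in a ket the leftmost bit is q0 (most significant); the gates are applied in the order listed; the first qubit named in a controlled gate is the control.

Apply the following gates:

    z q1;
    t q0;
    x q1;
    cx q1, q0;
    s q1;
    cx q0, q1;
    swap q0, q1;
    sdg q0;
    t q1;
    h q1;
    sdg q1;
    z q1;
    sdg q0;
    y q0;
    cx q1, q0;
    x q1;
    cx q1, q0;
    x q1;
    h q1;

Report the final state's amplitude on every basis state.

The resulting statevector has amplitude -sqrt(2)/2 on |00>, (-1 - I)*exp(I*pi/4)/2 on |01>, 0 on |10>, 0 on |11>.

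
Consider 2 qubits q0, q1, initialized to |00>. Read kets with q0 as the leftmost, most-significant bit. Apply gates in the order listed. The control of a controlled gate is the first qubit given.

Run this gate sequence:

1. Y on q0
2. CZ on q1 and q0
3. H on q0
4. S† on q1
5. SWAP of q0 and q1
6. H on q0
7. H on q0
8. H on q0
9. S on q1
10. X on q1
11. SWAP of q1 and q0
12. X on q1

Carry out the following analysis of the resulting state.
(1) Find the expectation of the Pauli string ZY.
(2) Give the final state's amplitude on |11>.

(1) In the final state, ZY has expectation 0.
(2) The amplitude on |11> is I/2.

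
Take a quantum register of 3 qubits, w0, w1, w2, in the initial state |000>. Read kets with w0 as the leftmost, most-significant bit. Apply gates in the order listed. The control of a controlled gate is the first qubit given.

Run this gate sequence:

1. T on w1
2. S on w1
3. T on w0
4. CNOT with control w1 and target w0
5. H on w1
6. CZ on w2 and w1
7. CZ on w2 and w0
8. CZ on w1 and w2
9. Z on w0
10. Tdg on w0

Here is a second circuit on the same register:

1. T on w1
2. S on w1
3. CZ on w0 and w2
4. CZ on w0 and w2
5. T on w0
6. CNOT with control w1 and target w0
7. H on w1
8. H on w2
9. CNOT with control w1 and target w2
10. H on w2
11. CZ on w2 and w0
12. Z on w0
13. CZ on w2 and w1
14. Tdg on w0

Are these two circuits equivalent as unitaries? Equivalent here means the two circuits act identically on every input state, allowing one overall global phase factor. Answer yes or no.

Yes: on every input state the two circuits agree up to one overall phase factor.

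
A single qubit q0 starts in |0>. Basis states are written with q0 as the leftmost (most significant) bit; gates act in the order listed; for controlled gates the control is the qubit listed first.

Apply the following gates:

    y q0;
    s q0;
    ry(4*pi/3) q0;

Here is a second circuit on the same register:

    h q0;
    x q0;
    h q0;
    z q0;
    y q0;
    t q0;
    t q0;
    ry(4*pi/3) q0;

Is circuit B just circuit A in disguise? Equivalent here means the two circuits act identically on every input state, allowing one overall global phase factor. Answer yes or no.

Yes — the two circuits implement the same unitary up to a global phase.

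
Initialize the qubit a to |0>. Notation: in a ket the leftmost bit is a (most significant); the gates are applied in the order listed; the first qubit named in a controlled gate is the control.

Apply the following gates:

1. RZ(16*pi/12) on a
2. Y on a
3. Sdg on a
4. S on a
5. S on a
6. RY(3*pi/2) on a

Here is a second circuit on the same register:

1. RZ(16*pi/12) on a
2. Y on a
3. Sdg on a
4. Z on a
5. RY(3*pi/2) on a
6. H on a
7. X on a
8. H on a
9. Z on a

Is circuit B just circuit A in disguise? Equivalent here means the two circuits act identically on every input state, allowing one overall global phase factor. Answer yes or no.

Yes: on every input state the two circuits agree up to one overall phase factor.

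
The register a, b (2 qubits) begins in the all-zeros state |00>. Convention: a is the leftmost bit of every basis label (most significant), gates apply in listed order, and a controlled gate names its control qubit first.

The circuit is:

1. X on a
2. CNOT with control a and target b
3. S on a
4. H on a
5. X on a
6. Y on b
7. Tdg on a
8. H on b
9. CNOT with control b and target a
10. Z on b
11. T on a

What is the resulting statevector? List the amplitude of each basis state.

After the circuit, the state carries amplitude -1/2 on |00>, exp(3*I*pi/4)/2 on |01>, 1/2 on |10>, exp(I*pi/4)/2 on |11>.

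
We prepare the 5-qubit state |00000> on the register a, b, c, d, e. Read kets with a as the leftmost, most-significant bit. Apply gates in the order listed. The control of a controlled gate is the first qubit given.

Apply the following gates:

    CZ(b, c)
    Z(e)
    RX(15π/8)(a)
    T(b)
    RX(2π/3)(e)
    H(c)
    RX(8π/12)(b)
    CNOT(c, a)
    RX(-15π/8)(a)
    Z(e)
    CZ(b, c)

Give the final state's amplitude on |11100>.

|11100> carries amplitude sqrt(6)*I/8 in the final state.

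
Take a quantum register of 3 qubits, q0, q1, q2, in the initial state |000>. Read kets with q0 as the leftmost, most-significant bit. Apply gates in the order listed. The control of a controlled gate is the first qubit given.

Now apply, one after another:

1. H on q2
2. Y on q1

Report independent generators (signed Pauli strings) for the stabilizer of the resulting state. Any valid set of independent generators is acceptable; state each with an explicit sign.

The final state is stabilized by the group generated by +IIX, +ZII, -IZI; other independent generating sets are equally valid.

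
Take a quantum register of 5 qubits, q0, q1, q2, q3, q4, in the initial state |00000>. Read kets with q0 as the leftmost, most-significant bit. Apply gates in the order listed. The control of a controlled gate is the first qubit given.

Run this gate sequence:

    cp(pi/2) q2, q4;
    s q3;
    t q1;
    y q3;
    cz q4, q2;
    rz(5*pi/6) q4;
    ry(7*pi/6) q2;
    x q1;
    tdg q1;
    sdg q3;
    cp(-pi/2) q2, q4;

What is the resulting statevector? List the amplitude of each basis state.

The final amplitudes are (-sqrt(2) + sqrt(6))*exp(I*pi/3)/4 on |01010>, (-sqrt(6) - sqrt(2))*exp(I*pi/3)/4 on |01110>, and 0 on every other basis state.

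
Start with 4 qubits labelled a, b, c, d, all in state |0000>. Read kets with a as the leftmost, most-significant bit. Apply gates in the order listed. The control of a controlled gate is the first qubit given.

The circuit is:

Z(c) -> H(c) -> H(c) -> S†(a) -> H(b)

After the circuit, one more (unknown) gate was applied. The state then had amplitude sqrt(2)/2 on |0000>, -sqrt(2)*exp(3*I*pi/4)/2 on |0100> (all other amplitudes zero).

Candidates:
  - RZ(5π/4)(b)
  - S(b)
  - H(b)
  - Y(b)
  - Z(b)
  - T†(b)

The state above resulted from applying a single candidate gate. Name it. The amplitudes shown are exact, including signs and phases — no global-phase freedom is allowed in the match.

The applied gate was T†(b). Key observation: the block from step 2 through step 3 cancels to the identity and can be dropped.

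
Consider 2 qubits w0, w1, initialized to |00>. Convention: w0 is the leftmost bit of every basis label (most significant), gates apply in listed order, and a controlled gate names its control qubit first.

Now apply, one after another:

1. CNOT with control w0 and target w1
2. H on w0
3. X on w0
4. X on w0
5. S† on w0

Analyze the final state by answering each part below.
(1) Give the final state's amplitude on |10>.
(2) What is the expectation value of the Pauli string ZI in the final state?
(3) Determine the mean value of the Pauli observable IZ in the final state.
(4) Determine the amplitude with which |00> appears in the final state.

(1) |10> carries amplitude -sqrt(2)*I/2 in the final state.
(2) In the final state, ZI has expectation 0.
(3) The expectation value of IZ is 1.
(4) The final state's coefficient on |00> equals sqrt(2)/2.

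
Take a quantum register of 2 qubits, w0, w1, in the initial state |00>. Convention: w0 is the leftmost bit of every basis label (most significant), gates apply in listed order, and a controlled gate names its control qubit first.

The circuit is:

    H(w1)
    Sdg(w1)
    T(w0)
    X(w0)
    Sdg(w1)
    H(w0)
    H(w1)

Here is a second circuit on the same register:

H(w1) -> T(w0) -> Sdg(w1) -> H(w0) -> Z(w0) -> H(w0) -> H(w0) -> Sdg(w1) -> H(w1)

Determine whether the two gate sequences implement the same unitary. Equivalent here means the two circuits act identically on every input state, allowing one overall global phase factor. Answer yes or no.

Yes, they are equivalent — the unitaries differ by at most a global phase.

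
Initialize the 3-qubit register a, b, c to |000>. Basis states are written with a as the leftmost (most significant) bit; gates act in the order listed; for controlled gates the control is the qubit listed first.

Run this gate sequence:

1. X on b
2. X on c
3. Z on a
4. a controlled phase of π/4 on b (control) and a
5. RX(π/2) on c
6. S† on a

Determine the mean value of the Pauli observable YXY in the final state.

The observable YXY averages to 0.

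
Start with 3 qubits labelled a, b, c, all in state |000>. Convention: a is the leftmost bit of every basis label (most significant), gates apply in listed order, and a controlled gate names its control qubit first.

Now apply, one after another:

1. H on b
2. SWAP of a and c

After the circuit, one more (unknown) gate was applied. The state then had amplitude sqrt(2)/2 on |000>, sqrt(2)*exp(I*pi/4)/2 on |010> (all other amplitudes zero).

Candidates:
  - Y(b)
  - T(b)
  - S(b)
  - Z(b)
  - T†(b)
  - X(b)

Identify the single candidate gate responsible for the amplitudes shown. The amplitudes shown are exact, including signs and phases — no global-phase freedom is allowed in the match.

The applied gate was T(b).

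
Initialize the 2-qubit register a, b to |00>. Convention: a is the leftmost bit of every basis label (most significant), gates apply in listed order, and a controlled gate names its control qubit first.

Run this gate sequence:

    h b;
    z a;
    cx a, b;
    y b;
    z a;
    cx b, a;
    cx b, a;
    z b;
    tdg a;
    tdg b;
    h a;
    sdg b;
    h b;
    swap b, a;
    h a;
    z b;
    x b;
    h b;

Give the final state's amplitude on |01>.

|01> carries amplitude sqrt(2)*I/2 in the final state.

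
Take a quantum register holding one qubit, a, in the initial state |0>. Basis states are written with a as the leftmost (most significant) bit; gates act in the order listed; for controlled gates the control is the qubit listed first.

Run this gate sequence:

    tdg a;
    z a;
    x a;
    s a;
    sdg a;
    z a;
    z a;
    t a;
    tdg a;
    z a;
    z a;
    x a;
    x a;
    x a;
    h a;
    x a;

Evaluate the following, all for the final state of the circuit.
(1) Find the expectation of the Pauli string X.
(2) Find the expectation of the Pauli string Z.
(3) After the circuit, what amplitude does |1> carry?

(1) The expectation value of X is 1.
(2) The observable Z averages to 0.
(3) The amplitude on |1> is sqrt(2)/2.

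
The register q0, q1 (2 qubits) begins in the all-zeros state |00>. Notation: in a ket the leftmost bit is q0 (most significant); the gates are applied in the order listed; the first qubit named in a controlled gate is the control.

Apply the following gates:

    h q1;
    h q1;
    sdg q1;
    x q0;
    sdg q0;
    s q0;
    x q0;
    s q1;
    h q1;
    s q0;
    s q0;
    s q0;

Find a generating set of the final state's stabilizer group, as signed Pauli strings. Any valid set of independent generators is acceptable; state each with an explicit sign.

One valid set of independent stabilizer generators is +IX, +ZI (any independent generating set of the same group is equally correct).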